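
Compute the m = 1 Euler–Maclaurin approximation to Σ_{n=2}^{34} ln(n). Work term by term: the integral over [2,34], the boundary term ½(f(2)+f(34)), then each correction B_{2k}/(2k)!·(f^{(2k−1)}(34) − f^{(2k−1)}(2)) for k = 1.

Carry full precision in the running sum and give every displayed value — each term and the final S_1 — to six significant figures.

The integral term ∫_2^34 ln(x) dx = 86.5100.
Endpoint term: (f(2) + f(34))/2 = (0.693147 + 3.52636)/2 = 2.10975.
Running total after boundary: 88.6197.
Correction k=1: B_{2}/2! · (f^{(1)}(34) − f^{(1)}(2)) = 1/12 · (0.0294118 − 0.500000) = -0.0392157.

S_1 ≈ 88.5805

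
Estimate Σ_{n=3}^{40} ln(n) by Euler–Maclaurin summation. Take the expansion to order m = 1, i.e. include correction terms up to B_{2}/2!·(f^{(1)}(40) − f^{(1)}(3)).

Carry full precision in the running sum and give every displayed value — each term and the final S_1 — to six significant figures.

The integral term ∫_3^40 ln(x) dx = 107.259.
½[f(3) + f(40)] = ½[1.09861 + 3.68888] = 2.39375.
So far: 109.653.
Correction k=1: B_{2}/2! · (f^{(1)}(40) − f^{(1)}(3)) = 1/12 · (0.0250000 − 0.333333) = -0.0256944.

S_1 ≈ 109.627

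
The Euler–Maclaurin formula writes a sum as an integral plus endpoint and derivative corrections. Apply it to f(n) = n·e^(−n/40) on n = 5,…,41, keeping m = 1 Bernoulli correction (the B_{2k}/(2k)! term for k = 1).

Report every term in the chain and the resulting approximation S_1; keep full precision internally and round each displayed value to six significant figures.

The integral term ∫_5^41 x·e^(−x/40) dx = 425.994.
½[f(5) + f(41)] = ½[4.41248 + 14.7107] = 9.56157.
Integral + boundary = 435.555.
k=1: B_{2}/(2)! × [f^{(1)}(41) − f^{(1)}(5)] = 1/12 × (-0.00896991 − 0.772185) = -0.0650962.

S_1 ≈ 435.490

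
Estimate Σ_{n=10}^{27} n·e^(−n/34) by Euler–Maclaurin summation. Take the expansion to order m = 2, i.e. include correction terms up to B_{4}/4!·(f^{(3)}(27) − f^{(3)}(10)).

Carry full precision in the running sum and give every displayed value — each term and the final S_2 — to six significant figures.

Integral: ∫_10^27 x·e^(−x/34) dx = 177.396.
½[f(10) + f(27)] = ½[7.45189 + 12.2035] = 9.82767.
So far: 187.224.
Order-1 term: 1/12 · (0.0930547 − 0.526016) = -0.0360801.
After k=1: 187.188.
Order-2 term: −1/720 · (0.000862469 − 0.00174428) = 1.22474e-06.

S_2 ≈ 187.188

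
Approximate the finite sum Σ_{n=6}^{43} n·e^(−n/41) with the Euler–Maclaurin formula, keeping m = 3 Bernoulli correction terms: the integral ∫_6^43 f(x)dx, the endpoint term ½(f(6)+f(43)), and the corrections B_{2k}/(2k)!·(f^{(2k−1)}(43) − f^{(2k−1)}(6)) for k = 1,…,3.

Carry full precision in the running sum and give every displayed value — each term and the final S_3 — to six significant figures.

S_3 ≈ 468.069

∫_6^43 x·e^(−x/41) dx evaluates to 458.007.
Boundary: ½(f(6) + f(43)) = ½(5.18318 + 15.0657) = 10.1244.
So far: 468.132.
Correction k=1: B_{2}/2! · (f^{(1)}(43) − f^{(1)}(6)) = 1/12 · (-0.0170910 − 0.737444) = -0.0628779.
Running total after k=1: 468.069.
Correction k=2: B_{4}/4! · (f^{(3)}(43) − f^{(3)}(6)) = −1/720 · (0.000406686 − 0.00146649) = 1.47195e-06.
Running total after k=2: 468.069.
Correction k=3: B_{6}/6! · (f^{(5)}(43) − f^{(5)}(6)) = 1/30240 · (4.89910e-07 − 1.48381e-06) = -3.28671e-11.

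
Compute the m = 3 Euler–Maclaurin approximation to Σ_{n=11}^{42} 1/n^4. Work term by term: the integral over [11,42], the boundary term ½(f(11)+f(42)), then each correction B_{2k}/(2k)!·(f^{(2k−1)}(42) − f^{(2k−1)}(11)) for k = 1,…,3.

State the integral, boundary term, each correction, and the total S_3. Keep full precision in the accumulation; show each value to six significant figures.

S_3 ≈ 0.000282309

The integral term ∫_11^42 1/x^4 dx = 0.000245939.
Endpoint term: (f(11) + f(42))/2 = (6.83013e-05 + 3.21368e-07)/2 = 3.43114e-05.
So far: 0.000280250.
Order-1 term: 1/12 · (-3.06065e-08 − (-2.48369e-05)) = 2.06719e-06.
Partial sum through k=1: 0.000282318.
Order-2 term: −1/720 · (-5.20519e-10 − (-6.15790e-06)) = -8.55191e-09.
Partial sum through k=2: 0.000282309.
Order-3 term: 1/30240 · (-1.65244e-11 − (-2.84994e-06)) = 9.42434e-11.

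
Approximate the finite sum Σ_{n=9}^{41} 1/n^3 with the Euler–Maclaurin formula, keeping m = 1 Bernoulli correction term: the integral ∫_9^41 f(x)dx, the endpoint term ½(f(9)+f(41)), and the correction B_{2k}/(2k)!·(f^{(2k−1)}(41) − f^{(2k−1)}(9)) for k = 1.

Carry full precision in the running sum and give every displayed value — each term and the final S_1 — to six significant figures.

The integral term ∫_9^41 1/x^3 dx = 0.00587540.
½[f(9) + f(41)] = ½[0.00137174 + 1.45094e-05] = 0.000693126.
Running total after boundary: 0.00656852.
k=1: B_{2}/(2)! × [f^{(1)}(41) − f^{(1)}(9)] = 1/12 × (-1.06166e-06 − (-0.000457247)) = 3.80155e-05.

S_1 ≈ 0.00660654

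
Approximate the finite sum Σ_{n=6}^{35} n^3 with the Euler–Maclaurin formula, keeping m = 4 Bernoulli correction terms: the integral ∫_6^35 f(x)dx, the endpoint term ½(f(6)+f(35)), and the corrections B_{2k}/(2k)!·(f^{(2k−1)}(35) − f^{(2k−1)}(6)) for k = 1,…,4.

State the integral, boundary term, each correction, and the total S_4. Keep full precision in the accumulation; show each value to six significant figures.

S_4 ≈ 396675

The integral term ∫_6^35 x^3 dx = 374832.
½[f(6) + f(35)] = ½[216.000 + 42875.0] = 21545.5.
Running total after boundary: 396378.
Order-1 term: 1/12 · (3675.00 − 108.000) = 297.250.
Partial sum through k=1: 396675.
Order-2 term: −1/720 · (6.00000 − 6.00000) = 0.00000.
Partial sum through k=2: 396675.
Order-3 term: 1/30240 · (0.00000 − 0.00000) = 0.00000.
Partial sum through k=3: 396675.
Order-4 term: −1/1209600 · (0.00000 − 0.00000) = 0.00000.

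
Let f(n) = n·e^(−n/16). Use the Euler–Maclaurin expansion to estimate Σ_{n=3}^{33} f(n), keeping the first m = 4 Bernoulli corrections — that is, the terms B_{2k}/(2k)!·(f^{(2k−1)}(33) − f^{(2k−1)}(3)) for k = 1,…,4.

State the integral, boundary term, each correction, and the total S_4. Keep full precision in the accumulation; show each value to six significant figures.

S_4 ≈ 155.624

∫_3^33 x·e^(−x/16) dx evaluates to 152.350.
½[f(3) + f(33)] = ½[2.48709 + 4.19548] = 3.34128.
Running total after boundary: 155.692.
Order-1 term: 1/12 · (-0.135082 − 0.673586) = -0.0673890.
Running total after k=1: 155.624.
Order-2 term: −1/720 · (0.000465585 − 0.00910799) = 1.20033e-05.
Running total after k=2: 155.624.
Order-3 term: 1/30240 · (5.69857e-06 − 6.08780e-05) = -1.82472e-09.
Running total after k=3: 155.624.
Order-4 term: −1/1209600 · (3.74158e-08 − 3.36633e-07) = 2.47369e-13.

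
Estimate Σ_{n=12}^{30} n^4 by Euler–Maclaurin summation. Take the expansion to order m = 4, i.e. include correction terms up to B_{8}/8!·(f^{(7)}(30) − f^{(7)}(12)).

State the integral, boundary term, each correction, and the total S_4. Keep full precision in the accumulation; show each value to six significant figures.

S_4 ≈ 5.23402e+06

Integral: ∫_12^30 x^4 dx = 4.81023e+06.
Endpoint term: (f(12) + f(30))/2 = (20736.0 + 810000)/2 = 415368.
So far: 5.22560e+06.
k=1: B_{2}/(2)! × [f^{(1)}(30) − f^{(1)}(12)] = 1/12 × (108000 − 6912.00) = 8424.00.
Partial sum through k=1: 5.23403e+06.
k=2: B_{4}/(4)! × [f^{(3)}(30) − f^{(3)}(12)] = −1/720 × (720.000 − 288.000) = -0.600000.
Partial sum through k=2: 5.23402e+06.
k=3: B_{6}/(6)! × [f^{(5)}(30) − f^{(5)}(12)] = 1/30240 × (0.00000 − 0.00000) = 0.00000.
Partial sum through k=3: 5.23402e+06.
k=4: B_{8}/(8)! × [f^{(7)}(30) − f^{(7)}(12)] = −1/1209600 × (0.00000 − 0.00000) = 0.00000.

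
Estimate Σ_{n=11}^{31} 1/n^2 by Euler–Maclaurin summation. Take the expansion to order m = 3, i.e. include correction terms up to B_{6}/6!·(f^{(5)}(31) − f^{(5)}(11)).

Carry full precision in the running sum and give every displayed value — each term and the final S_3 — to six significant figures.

∫_11^31 1/x^2 dx evaluates to 0.0586510.
Endpoint term: (f(11) + f(31))/2 = (0.00826446 + 0.00104058)/2 = 0.00465252.
Running total after boundary: 0.0633035.
Order-1 term: 1/12 · (-6.71344e-05 − (-0.00150263)) = 0.000119625.
Partial sum through k=1: 0.0634232.
Order-2 term: −1/720 · (-8.38306e-07 − (-0.000149021)) = -2.05809e-07.
Partial sum through k=2: 0.0634230.
Order-3 term: 1/30240 · (-2.61698e-08 − (-3.69474e-05)) = 1.22094e-09.

S_3 ≈ 0.0634230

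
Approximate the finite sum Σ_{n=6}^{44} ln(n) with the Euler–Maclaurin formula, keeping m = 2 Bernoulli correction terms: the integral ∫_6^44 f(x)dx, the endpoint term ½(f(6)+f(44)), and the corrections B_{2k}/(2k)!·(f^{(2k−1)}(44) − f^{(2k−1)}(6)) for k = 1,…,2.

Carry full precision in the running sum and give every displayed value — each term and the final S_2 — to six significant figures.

S_2 ≈ 120.530

Integral: ∫_6^44 ln(x) dx = 117.754.
Boundary: ½(f(6) + f(44)) = ½(1.79176 + 3.78419) = 2.78797.
Integral + boundary = 120.542.
k=1: B_{2}/(2)! × [f^{(1)}(44) − f^{(1)}(6)] = 1/12 × (0.0227273 − 0.166667) = -0.0119949.
Partial sum through k=1: 120.530.
k=2: B_{4}/(4)! × [f^{(3)}(44) − f^{(3)}(6)] = −1/720 × (2.34786e-05 − 0.00925926) = 1.28275e-05.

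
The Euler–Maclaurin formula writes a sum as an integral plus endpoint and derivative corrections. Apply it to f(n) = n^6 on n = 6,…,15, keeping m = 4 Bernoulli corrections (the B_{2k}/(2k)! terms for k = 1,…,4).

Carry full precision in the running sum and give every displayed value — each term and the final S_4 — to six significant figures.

S_4 ≈ 3.04624e+07

Integral: ∫_6^15 x^6 dx = 2.43685e+07.
Endpoint term: (f(6) + f(15))/2 = (46656.0 + 1.13906e+07)/2 = 5.71864e+06.
Integral + boundary = 3.00871e+07.
Order-1 term: 1/12 · (4.55625e+06 − 46656.0) = 375800.
Running total after k=1: 3.04629e+07.
Order-2 term: −1/720 · (405000 − 25920.0) = -526.500.
Running total after k=2: 3.04624e+07.
Order-3 term: 1/30240 · (10800.0 − 4320.00) = 0.214286.
Running total after k=3: 3.04624e+07.
Order-4 term: −1/1209600 · (0.00000 − 0.00000) = 0.00000.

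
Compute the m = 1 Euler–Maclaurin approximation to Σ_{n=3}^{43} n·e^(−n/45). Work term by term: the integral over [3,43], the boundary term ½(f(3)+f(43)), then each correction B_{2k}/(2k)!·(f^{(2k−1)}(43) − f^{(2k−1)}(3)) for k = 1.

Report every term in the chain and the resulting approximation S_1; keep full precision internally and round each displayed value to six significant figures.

Integral: ∫_3^43 x·e^(−x/45) dx = 497.685.
½[f(3) + f(43)] = ½[2.80652 + 16.5377] = 9.67213.
Running total after boundary: 507.357.
k=1: B_{2}/(2)! × [f^{(1)}(43) − f^{(1)}(3)] = 1/12 × (0.0170933 − 0.873140) = -0.0713372.

S_1 ≈ 507.286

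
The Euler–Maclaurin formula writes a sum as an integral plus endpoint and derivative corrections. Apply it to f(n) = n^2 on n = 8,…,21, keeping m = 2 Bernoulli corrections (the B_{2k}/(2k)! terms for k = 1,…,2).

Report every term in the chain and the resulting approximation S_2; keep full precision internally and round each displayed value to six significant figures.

S_2 ≈ 3171.00

The integral term ∫_8^21 x^2 dx = 2916.33.
Endpoint term: (f(8) + f(21))/2 = (64.0000 + 441.000)/2 = 252.500.
Integral + boundary = 3168.83.
Correction k=1: B_{2}/2! · (f^{(1)}(21) − f^{(1)}(8)) = 1/12 · (42.0000 − 16.0000) = 2.16667.
After k=1: 3171.00.
Correction k=2: B_{4}/4! · (f^{(3)}(21) − f^{(3)}(8)) = −1/720 · (0.00000 − 0.00000) = 0.00000.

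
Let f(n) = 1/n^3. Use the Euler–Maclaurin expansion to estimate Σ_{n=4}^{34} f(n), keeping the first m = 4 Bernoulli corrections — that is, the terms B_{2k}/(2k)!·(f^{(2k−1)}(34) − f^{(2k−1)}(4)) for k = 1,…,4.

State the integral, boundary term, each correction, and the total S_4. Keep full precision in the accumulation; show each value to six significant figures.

The integral term ∫_4^34 1/x^3 dx = 0.0308175.
Endpoint term: (f(4) + f(34))/2 = (0.0156250 + 2.54427e-05)/2 = 0.00782522.
Integral + boundary = 0.0386427.
Correction k=1: B_{2}/2! · (f^{(1)}(34) − f^{(1)}(4)) = 1/12 · (-2.24494e-06 − (-0.0117188)) = 0.000976375.
After k=1: 0.0396191.
Correction k=2: B_{4}/4! · (f^{(3)}(34) − f^{(3)}(4)) = −1/720 · (-3.88399e-08 − (-0.0146484)) = -2.03450e-05.
After k=2: 0.0395987.
Correction k=3: B_{6}/6! · (f^{(5)}(34) − f^{(5)}(4)) = 1/30240 · (-1.41114e-09 − (-0.0384521)) = 1.27157e-06.
After k=3: 0.0396000.
Correction k=4: B_{8}/8! · (f^{(7)}(34) − f^{(7)}(4)) = −1/1209600 · (-8.78909e-11 − (-0.173035)) = -1.43051e-07.

S_4 ≈ 0.0395999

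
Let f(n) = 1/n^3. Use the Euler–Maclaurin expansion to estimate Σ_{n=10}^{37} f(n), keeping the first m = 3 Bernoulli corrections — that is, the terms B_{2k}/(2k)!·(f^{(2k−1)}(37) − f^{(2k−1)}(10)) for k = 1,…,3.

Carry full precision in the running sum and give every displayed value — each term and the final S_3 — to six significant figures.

∫_10^37 1/x^3 dx evaluates to 0.00463477.
Endpoint term: (f(10) + f(37))/2 = (0.00100000 + 1.97422e-05)/2 = 0.000509871.
Integral + boundary = 0.00514464.
Correction k=1: B_{2}/2! · (f^{(1)}(37) − f^{(1)}(10)) = 1/12 · (-1.60072e-06 − (-0.000300000)) = 2.48666e-05.
Running total after k=1: 0.00516951.
Correction k=2: B_{4}/4! · (f^{(3)}(37) − f^{(3)}(10)) = −1/720 · (-2.33852e-08 − (-6.00000e-05)) = -8.33009e-08.
Running total after k=2: 0.00516942.
Correction k=3: B_{6}/6! · (f^{(5)}(37) − f^{(5)}(10)) = 1/30240 · (-7.17442e-10 − (-2.52000e-05)) = 8.33310e-10.

S_3 ≈ 0.00516943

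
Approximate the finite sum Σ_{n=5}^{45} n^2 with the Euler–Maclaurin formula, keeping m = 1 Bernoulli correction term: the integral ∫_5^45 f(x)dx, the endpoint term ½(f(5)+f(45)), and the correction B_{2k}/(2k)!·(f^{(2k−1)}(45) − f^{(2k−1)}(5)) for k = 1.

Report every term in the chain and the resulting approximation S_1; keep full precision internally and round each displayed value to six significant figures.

∫_5^45 x^2 dx evaluates to 30333.3.
Endpoint term: (f(5) + f(45))/2 = (25.0000 + 2025.00)/2 = 1025.00.
Integral + boundary = 31358.3.
k=1: B_{2}/(2)! × [f^{(1)}(45) − f^{(1)}(5)] = 1/12 × (90.0000 − 10.0000) = 6.66667.

S_1 ≈ 31365.0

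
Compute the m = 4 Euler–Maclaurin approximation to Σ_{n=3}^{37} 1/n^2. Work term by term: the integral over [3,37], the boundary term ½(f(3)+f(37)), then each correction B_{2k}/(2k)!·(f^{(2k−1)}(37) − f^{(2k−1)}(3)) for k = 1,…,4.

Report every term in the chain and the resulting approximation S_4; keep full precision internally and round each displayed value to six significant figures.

∫_3^37 1/x^2 dx evaluates to 0.306306.
½[f(3) + f(37)] = ½[0.111111 + 0.000730460] = 0.0559208.
Integral + boundary = 0.362227.
Order-1 term: 1/12 · (-3.94843e-05 − (-0.0740741)) = 0.00616955.
Partial sum through k=1: 0.368397.
Order-2 term: −1/720 · (-3.46101e-07 − (-0.0987654)) = -0.000137174.
Partial sum through k=2: 0.368259.
Order-3 term: 1/30240 · (-7.58439e-09 − (-0.329218)) = 1.08868e-05.
Partial sum through k=3: 0.368270.
Order-4 term: −1/1209600 · (-3.10245e-10 − (-2.04847)) = -1.69351e-06.

S_4 ≈ 0.368269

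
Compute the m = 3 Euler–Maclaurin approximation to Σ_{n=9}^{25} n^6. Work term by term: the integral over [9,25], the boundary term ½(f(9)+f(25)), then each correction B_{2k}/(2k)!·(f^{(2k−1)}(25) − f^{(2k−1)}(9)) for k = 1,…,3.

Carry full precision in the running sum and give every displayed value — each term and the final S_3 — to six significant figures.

Integral: ∫_9^25 x^6 dx = 8.71248e+08.
Boundary: ½(f(9) + f(25)) = ½(531441 + 2.44141e+08) = 1.22336e+08.
So far: 9.93584e+08.
Order-1 term: 1/12 · (5.85938e+07 − 354294) = 4.85329e+06.
After k=1: 9.98437e+08.
Order-2 term: −1/720 · (1.87500e+06 − 87480.0) = -2482.67.
After k=2: 9.98434e+08.
Order-3 term: 1/30240 · (18000.0 − 6480.00) = 0.380952.

S_3 ≈ 9.98434e+08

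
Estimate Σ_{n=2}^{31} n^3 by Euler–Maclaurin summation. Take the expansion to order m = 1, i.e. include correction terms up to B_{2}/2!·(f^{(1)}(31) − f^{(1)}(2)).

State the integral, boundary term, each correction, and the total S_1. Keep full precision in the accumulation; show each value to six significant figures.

The integral term ∫_2^31 x^3 dx = 230876.
½[f(2) + f(31)] = ½[8.00000 + 29791.0] = 14899.5.
Integral + boundary = 245776.
Order-1 term: 1/12 · (2883.00 − 12.0000) = 239.250.

S_1 ≈ 246015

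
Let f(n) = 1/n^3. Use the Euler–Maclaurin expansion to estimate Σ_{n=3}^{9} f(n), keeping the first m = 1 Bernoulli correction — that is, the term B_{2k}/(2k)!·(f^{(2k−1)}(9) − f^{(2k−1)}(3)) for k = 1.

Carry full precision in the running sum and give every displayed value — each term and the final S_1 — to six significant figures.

The integral term ∫_3^9 1/x^3 dx = 0.0493827.
½[f(3) + f(9)] = ½[0.0370370 + 0.00137174] = 0.0192044.
Running total after boundary: 0.0685871.
k=1: B_{2}/(2)! × [f^{(1)}(9) − f^{(1)}(3)] = 1/12 × (-0.000457247 − (-0.0370370)) = 0.00304832.

S_1 ≈ 0.0716354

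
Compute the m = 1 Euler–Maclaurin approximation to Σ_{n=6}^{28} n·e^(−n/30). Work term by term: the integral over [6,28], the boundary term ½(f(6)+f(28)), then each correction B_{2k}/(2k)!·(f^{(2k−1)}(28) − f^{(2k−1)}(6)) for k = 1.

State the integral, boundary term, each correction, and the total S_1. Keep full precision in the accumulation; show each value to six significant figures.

Integral: ∫_6^28 x·e^(−x/30) dx = 199.990.
Endpoint term: (f(6) + f(28))/2 = (4.91238 + 11.0107)/2 = 7.96156.
Running total after boundary: 207.952.
Order-1 term: 1/12 · (0.0262160 − 0.654985) = -0.0523974.

S_1 ≈ 207.900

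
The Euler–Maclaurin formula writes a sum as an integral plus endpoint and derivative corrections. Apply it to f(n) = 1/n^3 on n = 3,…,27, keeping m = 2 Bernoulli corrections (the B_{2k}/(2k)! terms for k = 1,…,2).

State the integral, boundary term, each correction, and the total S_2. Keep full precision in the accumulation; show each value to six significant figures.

∫_3^27 1/x^3 dx evaluates to 0.0548697.
Endpoint term: (f(3) + f(27))/2 = (0.0370370 + 5.08053e-05)/2 = 0.0185439.
Integral + boundary = 0.0734136.
k=1: B_{2}/(2)! × [f^{(1)}(27) − f^{(1)}(3)] = 1/12 × (-5.64503e-06 − (-0.0370370)) = 0.00308595.
After k=1: 0.0764996.
k=2: B_{4}/(4)! × [f^{(3)}(27) − f^{(3)}(3)] = −1/720 × (-1.54870e-07 − (-0.0823045)) = -0.000114312.

S_2 ≈ 0.0763852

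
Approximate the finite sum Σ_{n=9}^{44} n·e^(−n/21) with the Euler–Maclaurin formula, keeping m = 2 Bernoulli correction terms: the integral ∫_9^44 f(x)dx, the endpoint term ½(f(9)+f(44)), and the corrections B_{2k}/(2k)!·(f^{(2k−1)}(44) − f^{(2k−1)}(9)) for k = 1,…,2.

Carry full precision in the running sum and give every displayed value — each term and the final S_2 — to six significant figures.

Integral: ∫_9^44 x·e^(−x/21) dx = 242.456.
½[f(9) + f(44)] = ½[5.86295 + 5.41380] = 5.63838.
Integral + boundary = 248.094.
Order-1 term: 1/12 · (-0.134759 − 0.372251) = -0.0422508.
After k=1: 248.052.
Order-2 term: −1/720 · (0.000252433 − 0.00379848) = 4.92506e-06.

S_2 ≈ 248.052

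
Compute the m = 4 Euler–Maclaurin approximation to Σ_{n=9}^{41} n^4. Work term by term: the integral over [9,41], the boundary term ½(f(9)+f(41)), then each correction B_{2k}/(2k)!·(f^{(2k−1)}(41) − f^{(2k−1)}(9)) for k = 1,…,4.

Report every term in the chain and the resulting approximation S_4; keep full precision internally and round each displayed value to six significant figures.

S_4 ≈ 2.45983e+07

Integral: ∫_9^41 x^4 dx = 2.31594e+07.
½[f(9) + f(41)] = ½[6561.00 + 2.82576e+06] = 1.41616e+06.
So far: 2.45756e+07.
Correction k=1: B_{2}/2! · (f^{(1)}(41) − f^{(1)}(9)) = 1/12 · (275684 − 2916.00) = 22730.7.
Partial sum through k=1: 2.45983e+07.
Correction k=2: B_{4}/4! · (f^{(3)}(41) − f^{(3)}(9)) = −1/720 · (984.000 − 216.000) = -1.06667.
Partial sum through k=2: 2.45983e+07.
Correction k=3: B_{6}/6! · (f^{(5)}(41) − f^{(5)}(9)) = 1/30240 · (0.00000 − 0.00000) = 0.00000.
Partial sum through k=3: 2.45983e+07.
Correction k=4: B_{8}/8! · (f^{(7)}(41) − f^{(7)}(9)) = −1/1209600 · (0.00000 − 0.00000) = 0.00000.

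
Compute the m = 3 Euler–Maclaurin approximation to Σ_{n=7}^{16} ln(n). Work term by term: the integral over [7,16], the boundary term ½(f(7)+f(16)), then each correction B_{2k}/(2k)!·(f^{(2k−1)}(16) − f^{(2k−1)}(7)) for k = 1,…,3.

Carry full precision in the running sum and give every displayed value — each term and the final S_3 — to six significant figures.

S_3 ≈ 24.0926

Integral: ∫_7^16 ln(x) dx = 21.7400.
Endpoint term: (f(7) + f(16))/2 = (1.94591 + 2.77259)/2 = 2.35925.
So far: 24.0993.
k=1: B_{2}/(2)! × [f^{(1)}(16) − f^{(1)}(7)] = 1/12 × (0.0625000 − 0.142857) = -0.00669643.
Partial sum through k=1: 24.0926.
k=2: B_{4}/(4)! × [f^{(3)}(16) − f^{(3)}(7)] = −1/720 × (0.000488281 − 0.00583090) = 7.42031e-06.
Partial sum through k=2: 24.0926.
k=3: B_{6}/(6)! × [f^{(5)}(16) − f^{(5)}(7)] = 1/30240 × (2.28882e-05 − 0.00142798) = -4.64646e-08.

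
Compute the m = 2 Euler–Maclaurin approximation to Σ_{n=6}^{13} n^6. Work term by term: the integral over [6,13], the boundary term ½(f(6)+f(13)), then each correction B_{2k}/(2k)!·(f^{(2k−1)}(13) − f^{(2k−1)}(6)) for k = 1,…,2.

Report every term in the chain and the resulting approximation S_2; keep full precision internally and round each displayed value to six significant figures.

S_2 ≈ 1.15422e+07

∫_6^13 x^6 dx evaluates to 8.92408e+06.
Endpoint term: (f(6) + f(13))/2 = (46656.0 + 4.82681e+06)/2 = 2.43673e+06.
So far: 1.13608e+07.
Order-1 term: 1/12 · (2.22776e+06 − 46656.0) = 181758.
Partial sum through k=1: 1.15426e+07.
Order-2 term: −1/720 · (263640 − 25920.0) = -330.167.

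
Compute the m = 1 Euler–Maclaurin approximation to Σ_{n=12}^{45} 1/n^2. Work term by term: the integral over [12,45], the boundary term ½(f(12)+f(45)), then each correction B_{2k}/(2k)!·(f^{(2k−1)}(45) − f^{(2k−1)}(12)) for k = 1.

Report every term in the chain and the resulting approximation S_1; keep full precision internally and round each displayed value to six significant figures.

S_1 ≈ 0.0649249

Integral: ∫_12^45 1/x^2 dx = 0.0611111.
½[f(12) + f(45)] = ½[0.00694444 + 0.000493827] = 0.00371914.
Running total after boundary: 0.0648302.
Correction k=1: B_{2}/2! · (f^{(1)}(45) − f^{(1)}(12)) = 1/12 · (-2.19479e-05 − (-0.00115741)) = 9.46216e-05.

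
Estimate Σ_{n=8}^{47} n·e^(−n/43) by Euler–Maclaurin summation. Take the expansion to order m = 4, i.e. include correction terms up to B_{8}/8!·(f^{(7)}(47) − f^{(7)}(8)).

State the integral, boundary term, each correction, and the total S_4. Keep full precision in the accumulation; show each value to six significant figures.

S_4 ≈ 534.615

∫_8^47 x·e^(−x/43) dx evaluates to 523.475.
½[f(8) + f(47)] = ½[6.64188 + 15.7545] = 11.1982.
Running total after boundary: 534.673.
Order-1 term: 1/12 · (-0.0311815 − 0.675773) = -0.0589128.
Partial sum through k=1: 534.615.
Order-2 term: −1/720 · (0.000345712 − 0.00126352) = 1.27473e-06.
Partial sum through k=2: 534.615.
Order-3 term: 1/30240 · (3.83065e-07 − 1.16904e-06) = -2.59912e-11.
Partial sum through k=3: 534.615.
Order-4 term: −1/1209600 · (3.13228e-10 − 8.94931e-10) = 4.80905e-16.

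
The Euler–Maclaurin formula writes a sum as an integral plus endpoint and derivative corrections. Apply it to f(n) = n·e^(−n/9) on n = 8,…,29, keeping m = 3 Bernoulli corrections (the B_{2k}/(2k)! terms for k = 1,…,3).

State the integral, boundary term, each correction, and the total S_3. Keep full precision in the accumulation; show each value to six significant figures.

S_3 ≈ 51.4772

The integral term ∫_8^29 x·e^(−x/9) dx = 49.2659.
½[f(8) + f(29)] = ½[3.28890 + 1.15612] = 2.22251.
So far: 51.4884.
Order-1 term: 1/12 · (-0.0885919 − 0.0456791) = -0.0111893.
After k=1: 51.4772.
Order-2 term: −1/720 · (-0.000109373 − 0.0107149) = 1.50337e-05.
After k=2: 51.4772.
Order-3 term: 1/30240 · (1.08022e-05 − 0.000257602) = -8.16138e-09.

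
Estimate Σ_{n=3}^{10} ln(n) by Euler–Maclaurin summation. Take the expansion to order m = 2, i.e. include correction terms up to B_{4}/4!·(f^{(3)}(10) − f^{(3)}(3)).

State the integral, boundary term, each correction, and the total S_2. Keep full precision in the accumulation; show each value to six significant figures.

S_2 ≈ 14.4113

Integral: ∫_3^10 ln(x) dx = 12.7300.
½[f(3) + f(10)] = ½[1.09861 + 2.30259] = 1.70060.
Running total after boundary: 14.4306.
Correction k=1: B_{2}/2! · (f^{(1)}(10) − f^{(1)}(3)) = 1/12 · (0.100000 − 0.333333) = -0.0194444.
Partial sum through k=1: 14.4112.
Correction k=2: B_{4}/4! · (f^{(3)}(10) − f^{(3)}(3)) = −1/720 · (0.00200000 − 0.0740741) = 0.000100103.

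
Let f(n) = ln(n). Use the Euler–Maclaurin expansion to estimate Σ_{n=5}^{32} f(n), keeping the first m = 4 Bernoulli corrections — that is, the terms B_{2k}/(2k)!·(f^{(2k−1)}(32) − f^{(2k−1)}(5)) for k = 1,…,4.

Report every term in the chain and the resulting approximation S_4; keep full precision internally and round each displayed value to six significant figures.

Integral: ∫_5^32 ln(x) dx = 75.8564.
Endpoint term: (f(5) + f(32))/2 = (1.60944 + 3.46574)/2 = 2.53759.
So far: 78.3939.
k=1: B_{2}/(2)! × [f^{(1)}(32) − f^{(1)}(5)] = 1/12 × (0.0312500 − 0.200000) = -0.0140625.
After k=1: 78.3799.
k=2: B_{4}/(4)! × [f^{(3)}(32) − f^{(3)}(5)] = −1/720 × (6.10352e-05 − 0.0160000) = 2.21375e-05.
After k=2: 78.3799.
k=3: B_{6}/(6)! × [f^{(5)}(32) − f^{(5)}(5)] = 1/30240 × (7.15256e-07 − 0.00768000) = -2.53945e-07.
After k=3: 78.3799.
k=4: B_{8}/(8)! × [f^{(7)}(32) − f^{(7)}(5)] = −1/1209600 × (2.09548e-08 − 0.00921600) = 7.61903e-09.

S_4 ≈ 78.3799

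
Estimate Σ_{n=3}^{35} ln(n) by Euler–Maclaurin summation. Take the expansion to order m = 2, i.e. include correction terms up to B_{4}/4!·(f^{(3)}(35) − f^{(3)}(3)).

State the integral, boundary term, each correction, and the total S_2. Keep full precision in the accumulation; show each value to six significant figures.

S_2 ≈ 91.4430

Integral: ∫_3^35 ln(x) dx = 89.1413.
Endpoint term: (f(3) + f(35))/2 = (1.09861 + 3.55535)/2 = 2.32698.
So far: 91.4683.
Order-1 term: 1/12 · (0.0285714 − 0.333333) = -0.0253968.
After k=1: 91.4429.
Order-2 term: −1/720 · (4.66472e-05 − 0.0740741) = 0.000102816.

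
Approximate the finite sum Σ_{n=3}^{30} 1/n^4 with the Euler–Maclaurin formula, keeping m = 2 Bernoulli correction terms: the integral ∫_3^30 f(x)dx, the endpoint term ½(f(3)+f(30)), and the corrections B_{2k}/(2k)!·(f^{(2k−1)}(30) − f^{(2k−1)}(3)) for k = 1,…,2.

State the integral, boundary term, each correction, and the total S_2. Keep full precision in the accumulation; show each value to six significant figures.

∫_3^30 1/x^4 dx evaluates to 0.0123333.
Endpoint term: (f(3) + f(30))/2 = (0.0123457 + 1.23457e-06)/2 = 0.00617346.
Running total after boundary: 0.0185068.
Correction k=1: B_{2}/2! · (f^{(1)}(30) − f^{(1)}(3)) = 1/12 · (-1.64609e-07 − (-0.0164609)) = 0.00137173.
After k=1: 0.0198785.
Correction k=2: B_{4}/4! · (f^{(3)}(30) − f^{(3)}(3)) = −1/720 · (-5.48697e-09 − (-0.0548697)) = -7.62079e-05.

S_2 ≈ 0.0198023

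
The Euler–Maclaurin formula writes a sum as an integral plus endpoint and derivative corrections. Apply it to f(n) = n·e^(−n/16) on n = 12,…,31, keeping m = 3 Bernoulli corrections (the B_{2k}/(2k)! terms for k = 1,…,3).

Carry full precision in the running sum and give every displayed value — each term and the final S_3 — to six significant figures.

∫_12^31 x·e^(−x/16) dx evaluates to 103.284.
Boundary: ½(f(12) + f(31)) = ½(5.66840 + 4.46597) = 5.06719.
So far: 108.352.
k=1: B_{2}/(2)! × [f^{(1)}(31) − f^{(1)}(12)] = 1/12 × (-0.135060 − 0.118092) = -0.0210959.
After k=1: 108.330.
k=2: B_{4}/(4)! × [f^{(3)}(31) − f^{(3)}(12)] = −1/720 × (0.000597920 − 0.00415166) = 4.93575e-06.
After k=2: 108.330.
k=3: B_{6}/(6)! × [f^{(5)}(31) − f^{(5)}(12)] = 1/30240 × (6.73210e-06 − 3.06329e-05) = -7.90370e-10.

S_3 ≈ 108.330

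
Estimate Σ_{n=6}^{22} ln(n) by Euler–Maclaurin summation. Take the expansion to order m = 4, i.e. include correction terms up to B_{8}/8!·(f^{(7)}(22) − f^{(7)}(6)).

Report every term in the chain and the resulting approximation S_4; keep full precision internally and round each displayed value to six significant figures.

S_4 ≈ 43.6837

∫_6^22 ln(x) dx evaluates to 41.2524.
Boundary: ½(f(6) + f(22)) = ½(1.79176 + 3.09104) = 2.44140.
Integral + boundary = 43.6938.
k=1: B_{2}/(2)! × [f^{(1)}(22) − f^{(1)}(6)] = 1/12 × (0.0454545 − 0.166667) = -0.0101010.
Partial sum through k=1: 43.6837.
k=2: B_{4}/(4)! × [f^{(3)}(22) − f^{(3)}(6)] = −1/720 × (0.000187829 − 0.00925926) = 1.25992e-05.
Partial sum through k=2: 43.6837.
k=3: B_{6}/(6)! × [f^{(5)}(22) − f^{(5)}(6)] = 1/30240 × (4.65691e-06 − 0.00308642) = -1.01910e-07.
Partial sum through k=3: 43.6837.
k=4: B_{8}/(8)! × [f^{(7)}(22) − f^{(7)}(6)] = −1/1209600 × (2.88651e-07 − 0.00257202) = 2.12610e-09.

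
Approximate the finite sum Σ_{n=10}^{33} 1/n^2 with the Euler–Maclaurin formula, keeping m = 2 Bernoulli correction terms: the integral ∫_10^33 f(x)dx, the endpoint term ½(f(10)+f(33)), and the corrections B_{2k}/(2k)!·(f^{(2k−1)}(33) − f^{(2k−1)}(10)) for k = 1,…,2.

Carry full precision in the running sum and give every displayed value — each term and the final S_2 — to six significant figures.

The integral term ∫_10^33 1/x^2 dx = 0.0696970.
½[f(10) + f(33)] = ½[0.0100000 + 0.000918274] = 0.00545914.
So far: 0.0751561.
k=1: B_{2}/(2)! × [f^{(1)}(33) − f^{(1)}(10)] = 1/12 × (-5.56529e-05 − (-0.00200000)) = 0.000162029.
After k=1: 0.0753181.
k=2: B_{4}/(4)! × [f^{(3)}(33) − f^{(3)}(10)] = −1/720 × (-6.13256e-07 − (-0.000240000)) = -3.32482e-07.

S_2 ≈ 0.0753178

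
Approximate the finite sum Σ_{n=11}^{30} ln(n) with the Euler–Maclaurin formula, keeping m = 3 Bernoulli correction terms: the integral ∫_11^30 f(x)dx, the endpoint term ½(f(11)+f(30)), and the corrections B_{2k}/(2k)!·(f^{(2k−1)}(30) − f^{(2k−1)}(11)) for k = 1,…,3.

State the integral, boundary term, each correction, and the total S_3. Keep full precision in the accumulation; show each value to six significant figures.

∫_11^30 ln(x) dx evaluates to 56.6591.
Endpoint term: (f(11) + f(30))/2 = (2.39790 + 3.40120)/2 = 2.89955.
So far: 59.5586.
k=1: B_{2}/(2)! × [f^{(1)}(30) − f^{(1)}(11)] = 1/12 × (0.0333333 − 0.0909091) = -0.00479798.
Partial sum through k=1: 59.5538.
k=2: B_{4}/(4)! × [f^{(3)}(30) − f^{(3)}(11)] = −1/720 × (7.40741e-05 − 0.00150263) = 1.98410e-06.
Partial sum through k=2: 59.5538.
k=3: B_{6}/(6)! × [f^{(5)}(30) − f^{(5)}(11)] = 1/30240 × (9.87654e-07 − 0.000149021) = -4.89529e-09.

S_3 ≈ 59.5538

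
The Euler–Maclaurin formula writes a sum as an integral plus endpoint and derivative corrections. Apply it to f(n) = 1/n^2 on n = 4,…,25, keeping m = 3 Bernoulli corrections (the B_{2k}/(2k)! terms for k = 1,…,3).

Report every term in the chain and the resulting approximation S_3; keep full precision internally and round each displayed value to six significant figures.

S_3 ≈ 0.244612

Integral: ∫_4^25 1/x^2 dx = 0.210000.
Endpoint term: (f(4) + f(25))/2 = (0.0625000 + 0.00160000)/2 = 0.0320500.
Running total after boundary: 0.242050.
k=1: B_{2}/(2)! × [f^{(1)}(25) − f^{(1)}(4)] = 1/12 × (-0.000128000 − (-0.0312500)) = 0.00259350.
After k=1: 0.244643.
k=2: B_{4}/(4)! × [f^{(3)}(25) − f^{(3)}(4)] = −1/720 × (-2.45760e-06 − (-0.0234375)) = -3.25487e-05.
After k=2: 0.244611.
k=3: B_{6}/(6)! × [f^{(5)}(25) − f^{(5)}(4)] = 1/30240 × (-1.17965e-07 − (-0.0439453)) = 1.45321e-06.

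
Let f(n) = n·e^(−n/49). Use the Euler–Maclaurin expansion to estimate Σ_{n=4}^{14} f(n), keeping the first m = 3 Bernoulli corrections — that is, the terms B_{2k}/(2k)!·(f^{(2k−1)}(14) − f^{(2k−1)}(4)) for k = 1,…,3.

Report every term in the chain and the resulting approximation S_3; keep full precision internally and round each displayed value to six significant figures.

S_3 ≈ 80.6897

Integral: ∫_4^14 x·e^(−x/49) dx = 73.6119.
½[f(4) + f(14)] = ½[3.68644 + 10.5207] = 7.10356.
So far: 80.7155.
Correction k=1: B_{2}/2! · (f^{(1)}(14) − f^{(1)}(4)) = 1/12 · (0.536769 − 0.846377) = -0.0258006.
Partial sum through k=1: 80.6897.
Correction k=2: B_{4}/4! · (f^{(3)}(14) − f^{(3)}(4)) = −1/720 · (0.000849531 − 0.00112020) = 3.75928e-07.
Partial sum through k=2: 80.6897.
Correction k=3: B_{6}/6! · (f^{(5)}(14) − f^{(5)}(4)) = 1/30240 · (6.14536e-07 − 7.86292e-07) = -5.67977e-12.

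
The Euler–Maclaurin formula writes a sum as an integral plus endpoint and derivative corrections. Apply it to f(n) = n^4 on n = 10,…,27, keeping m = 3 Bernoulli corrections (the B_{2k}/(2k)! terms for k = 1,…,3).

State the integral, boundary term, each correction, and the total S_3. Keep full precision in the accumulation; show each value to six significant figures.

S_3 ≈ 3.12673e+06

The integral term ∫_10^27 x^4 dx = 2.84978e+06.
½[f(10) + f(27)] = ½[10000.0 + 531441] = 270720.
So far: 3.12050e+06.
Correction k=1: B_{2}/2! · (f^{(1)}(27) − f^{(1)}(10)) = 1/12 · (78732.0 − 4000.00) = 6227.67.
After k=1: 3.12673e+06.
Correction k=2: B_{4}/4! · (f^{(3)}(27) − f^{(3)}(10)) = −1/720 · (648.000 − 240.000) = -0.566667.
After k=2: 3.12673e+06.
Correction k=3: B_{6}/6! · (f^{(5)}(27) − f^{(5)}(10)) = 1/30240 · (0.00000 − 0.00000) = 0.00000.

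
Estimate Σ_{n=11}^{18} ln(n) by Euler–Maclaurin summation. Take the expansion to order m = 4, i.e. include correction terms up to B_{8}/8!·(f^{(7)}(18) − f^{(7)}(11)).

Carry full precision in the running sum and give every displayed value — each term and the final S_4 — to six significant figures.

S_4 ≈ 21.2910

Integral: ∫_11^18 ln(x) dx = 18.6498.
Endpoint term: (f(11) + f(18))/2 = (2.39790 + 2.89037)/2 = 2.64413.
So far: 21.2940.
Order-1 term: 1/12 · (0.0555556 − 0.0909091) = -0.00294613.
After k=1: 21.2910.
Order-2 term: −1/720 · (0.000342936 − 0.00150263) = 1.61069e-06.
After k=2: 21.2910.
Order-3 term: 1/30240 · (1.27013e-05 − 0.000149021) = -4.50793e-09.
After k=3: 21.2910.
Order-4 term: −1/1209600 · (1.17605e-06 − 3.69474e-05) = 2.95729e-11.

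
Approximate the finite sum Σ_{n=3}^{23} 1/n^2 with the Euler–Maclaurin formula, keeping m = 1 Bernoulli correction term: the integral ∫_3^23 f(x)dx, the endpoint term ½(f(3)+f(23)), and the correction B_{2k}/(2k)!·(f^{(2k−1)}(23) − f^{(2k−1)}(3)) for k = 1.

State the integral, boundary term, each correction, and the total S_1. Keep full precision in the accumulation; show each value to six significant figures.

S_1 ≈ 0.352515

The integral term ∫_3^23 1/x^2 dx = 0.289855.
½[f(3) + f(23)] = ½[0.111111 + 0.00189036] = 0.0565007.
Integral + boundary = 0.346356.
k=1: B_{2}/(2)! × [f^{(1)}(23) − f^{(1)}(3)] = 1/12 × (-0.000164379 − (-0.0740741)) = 0.00615914.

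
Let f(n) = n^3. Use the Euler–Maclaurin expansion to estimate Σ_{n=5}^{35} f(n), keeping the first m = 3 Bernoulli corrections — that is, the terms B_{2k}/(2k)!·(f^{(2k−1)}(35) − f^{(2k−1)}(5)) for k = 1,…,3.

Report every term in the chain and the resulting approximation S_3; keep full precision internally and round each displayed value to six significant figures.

∫_5^35 x^3 dx evaluates to 375000.
Endpoint term: (f(5) + f(35))/2 = (125.000 + 42875.0)/2 = 21500.0.
Running total after boundary: 396500.
k=1: B_{2}/(2)! × [f^{(1)}(35) − f^{(1)}(5)] = 1/12 × (3675.00 − 75.0000) = 300.000.
After k=1: 396800.
k=2: B_{4}/(4)! × [f^{(3)}(35) − f^{(3)}(5)] = −1/720 × (6.00000 − 6.00000) = 0.00000.
After k=2: 396800.
k=3: B_{6}/(6)! × [f^{(5)}(35) − f^{(5)}(5)] = 1/30240 × (0.00000 − 0.00000) = 0.00000.

S_3 ≈ 396800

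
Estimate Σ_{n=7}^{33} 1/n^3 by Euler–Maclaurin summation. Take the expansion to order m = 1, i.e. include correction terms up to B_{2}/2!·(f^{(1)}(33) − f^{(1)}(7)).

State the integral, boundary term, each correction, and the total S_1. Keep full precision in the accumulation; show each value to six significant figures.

The integral term ∫_7^33 1/x^3 dx = 0.00974494.
Boundary: ½(f(7) + f(33)) = ½(0.00291545 + 2.78265e-05) = 0.00147164.
Integral + boundary = 0.0112166.
Correction k=1: B_{2}/2! · (f^{(1)}(33) − f^{(1)}(7)) = 1/12 · (-2.52968e-06 − (-0.00124948)) = 0.000103912.

S_1 ≈ 0.0113205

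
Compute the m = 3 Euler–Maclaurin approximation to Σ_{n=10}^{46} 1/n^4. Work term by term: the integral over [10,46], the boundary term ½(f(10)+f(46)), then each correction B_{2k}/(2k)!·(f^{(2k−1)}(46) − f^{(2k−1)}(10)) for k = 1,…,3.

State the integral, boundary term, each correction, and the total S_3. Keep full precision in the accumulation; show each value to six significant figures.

S_3 ≈ 0.000383336

∫_10^46 1/x^4 dx evaluates to 0.000329909.
Endpoint term: (f(10) + f(46))/2 = (0.000100000 + 2.23341e-07)/2 = 5.01117e-05.
Running total after boundary: 0.000380020.
Order-1 term: 1/12 · (-1.94210e-08 − (-4.00000e-05)) = 3.33171e-06.
Running total after k=1: 0.000383352.
Order-2 term: −1/720 · (-2.75345e-10 − (-1.20000e-05)) = -1.66663e-08.
Running total after k=2: 0.000383335.
Order-3 term: 1/30240 · (-7.28700e-12 − (-6.72000e-06)) = 2.22222e-10.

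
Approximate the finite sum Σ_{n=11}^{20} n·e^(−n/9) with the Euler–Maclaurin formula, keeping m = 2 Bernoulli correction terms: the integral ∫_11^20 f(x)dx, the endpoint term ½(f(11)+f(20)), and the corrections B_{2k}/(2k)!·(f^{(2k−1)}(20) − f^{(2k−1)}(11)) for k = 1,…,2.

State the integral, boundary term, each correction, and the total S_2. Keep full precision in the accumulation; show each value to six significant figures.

Integral: ∫_11^20 x·e^(−x/9) dx = 24.7394.
Endpoint term: (f(11) + f(20))/2 = (3.24032 + 2.16736)/2 = 2.70384.
Running total after boundary: 27.4433.
Correction k=1: B_{2}/2! · (f^{(1)}(20) − f^{(1)}(11)) = 1/12 · (-0.132450 − (-0.0654611)) = -0.00558239.
After k=1: 27.4377.
Correction k=2: B_{4}/4! · (f^{(3)}(20) − f^{(3)}(11)) = −1/720 · (0.00104057 − 0.00646529) = 7.53433e-06.

S_2 ≈ 27.4377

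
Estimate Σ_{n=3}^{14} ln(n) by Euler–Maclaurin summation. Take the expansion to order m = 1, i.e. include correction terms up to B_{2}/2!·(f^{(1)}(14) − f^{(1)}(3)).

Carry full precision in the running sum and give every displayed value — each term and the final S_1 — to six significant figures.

S_1 ≈ 24.4980

The integral term ∫_3^14 ln(x) dx = 22.6510.
½[f(3) + f(14)] = ½[1.09861 + 2.63906] = 1.86883.
So far: 24.5198.
Order-1 term: 1/12 · (0.0714286 − 0.333333) = -0.0218254.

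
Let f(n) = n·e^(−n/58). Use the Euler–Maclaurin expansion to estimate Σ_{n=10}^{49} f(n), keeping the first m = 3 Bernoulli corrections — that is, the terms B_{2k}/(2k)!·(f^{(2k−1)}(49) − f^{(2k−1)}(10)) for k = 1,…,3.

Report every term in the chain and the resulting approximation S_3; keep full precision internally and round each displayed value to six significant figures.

The integral term ∫_10^49 x·e^(−x/58) dx = 653.099.
Boundary: ½(f(10) + f(49)) = ½(8.41631 + 21.0519) = 14.7341.
Integral + boundary = 667.834.
Correction k=1: B_{2}/2! · (f^{(1)}(49) − f^{(1)}(10)) = 1/12 · (0.0666669 − 0.696522) = -0.0524879.
Running total after k=1: 667.781.
Correction k=2: B_{4}/4! · (f^{(3)}(49) − f^{(3)}(10)) = −1/720 · (0.000275247 − 0.000707427) = 6.00250e-07.
Running total after k=2: 667.781.
Correction k=3: B_{6}/6! · (f^{(5)}(49) − f^{(5)}(10)) = 1/30240 · (1.57751e-07 − 3.59037e-07) = -6.65628e-12.

S_3 ≈ 667.781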